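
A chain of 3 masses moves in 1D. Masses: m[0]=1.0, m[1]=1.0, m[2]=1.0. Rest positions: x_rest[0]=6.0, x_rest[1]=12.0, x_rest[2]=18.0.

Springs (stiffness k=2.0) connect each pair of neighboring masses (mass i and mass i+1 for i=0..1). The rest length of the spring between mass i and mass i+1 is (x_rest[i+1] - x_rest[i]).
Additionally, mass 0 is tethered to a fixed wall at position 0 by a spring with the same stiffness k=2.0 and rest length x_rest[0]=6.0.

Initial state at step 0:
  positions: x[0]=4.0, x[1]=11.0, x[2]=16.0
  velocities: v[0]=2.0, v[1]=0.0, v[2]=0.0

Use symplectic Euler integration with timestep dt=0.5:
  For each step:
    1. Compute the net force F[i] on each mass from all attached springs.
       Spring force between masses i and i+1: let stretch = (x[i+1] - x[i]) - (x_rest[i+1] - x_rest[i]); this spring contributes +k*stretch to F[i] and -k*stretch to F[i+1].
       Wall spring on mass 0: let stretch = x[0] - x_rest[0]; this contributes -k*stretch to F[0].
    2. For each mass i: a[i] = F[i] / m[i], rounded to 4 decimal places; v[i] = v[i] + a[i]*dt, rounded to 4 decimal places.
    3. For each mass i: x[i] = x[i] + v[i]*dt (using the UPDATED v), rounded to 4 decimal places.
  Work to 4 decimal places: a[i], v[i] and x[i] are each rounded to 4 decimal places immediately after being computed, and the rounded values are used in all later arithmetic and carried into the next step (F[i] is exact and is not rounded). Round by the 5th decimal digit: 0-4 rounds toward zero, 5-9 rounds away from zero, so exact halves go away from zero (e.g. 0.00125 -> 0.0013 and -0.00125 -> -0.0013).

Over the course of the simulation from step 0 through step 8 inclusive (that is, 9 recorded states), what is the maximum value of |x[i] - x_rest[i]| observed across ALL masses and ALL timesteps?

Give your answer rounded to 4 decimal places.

Step 0: x=[4.0000 11.0000 16.0000] v=[2.0000 0.0000 0.0000]
Step 1: x=[6.5000 10.0000 16.5000] v=[5.0000 -2.0000 1.0000]
Step 2: x=[7.5000 10.5000 16.7500] v=[2.0000 1.0000 0.5000]
Step 3: x=[6.2500 12.6250 16.8750] v=[-2.5000 4.2500 0.2500]
Step 4: x=[5.0625 13.6875 17.8750] v=[-2.3750 2.1250 2.0000]
Step 5: x=[5.6563 12.5313 19.7813] v=[1.1875 -2.3125 3.8125]
Step 6: x=[6.8594 11.5626 21.0626] v=[2.4062 -1.9375 2.5625]
Step 7: x=[6.9844 12.9923 20.5939] v=[0.2500 2.8593 -0.9375]
Step 8: x=[6.6212 15.2188 19.3244] v=[-0.7265 4.4530 -2.5391]
Max displacement = 3.2188

Answer: 3.2188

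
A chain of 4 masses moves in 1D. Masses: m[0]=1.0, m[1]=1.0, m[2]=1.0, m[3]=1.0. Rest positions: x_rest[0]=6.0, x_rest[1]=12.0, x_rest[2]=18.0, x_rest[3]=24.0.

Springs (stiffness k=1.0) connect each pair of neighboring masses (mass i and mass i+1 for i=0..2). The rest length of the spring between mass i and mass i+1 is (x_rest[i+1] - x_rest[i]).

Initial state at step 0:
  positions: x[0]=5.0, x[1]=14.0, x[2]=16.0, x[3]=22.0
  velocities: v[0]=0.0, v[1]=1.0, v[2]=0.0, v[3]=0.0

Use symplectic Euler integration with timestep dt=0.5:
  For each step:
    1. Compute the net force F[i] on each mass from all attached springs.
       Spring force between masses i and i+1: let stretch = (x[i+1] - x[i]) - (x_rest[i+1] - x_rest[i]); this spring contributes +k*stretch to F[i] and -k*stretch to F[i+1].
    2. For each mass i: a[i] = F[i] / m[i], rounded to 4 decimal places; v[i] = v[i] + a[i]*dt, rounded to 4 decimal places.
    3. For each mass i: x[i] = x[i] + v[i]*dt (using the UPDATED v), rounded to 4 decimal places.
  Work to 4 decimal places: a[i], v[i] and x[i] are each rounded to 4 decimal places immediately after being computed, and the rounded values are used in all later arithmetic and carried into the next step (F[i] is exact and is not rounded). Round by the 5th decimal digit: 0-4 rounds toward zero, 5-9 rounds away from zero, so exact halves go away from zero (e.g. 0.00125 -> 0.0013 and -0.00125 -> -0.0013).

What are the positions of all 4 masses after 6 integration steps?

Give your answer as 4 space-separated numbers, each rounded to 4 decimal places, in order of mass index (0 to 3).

Answer: 4.7735 13.0949 16.5304 25.6018

Derivation:
Step 0: x=[5.0000 14.0000 16.0000 22.0000] v=[0.0000 1.0000 0.0000 0.0000]
Step 1: x=[5.7500 12.7500 17.0000 22.0000] v=[1.5000 -2.5000 2.0000 0.0000]
Step 2: x=[6.7500 10.8125 18.1875 22.2500] v=[2.0000 -3.8750 2.3750 0.5000]
Step 3: x=[7.2657 9.7031 18.5469 22.9844] v=[1.0313 -2.2188 0.7188 1.4688]
Step 4: x=[6.8907 10.1953 17.8047 24.1095] v=[-0.7500 0.9844 -1.4844 2.2501]
Step 5: x=[5.8419 11.7637 16.7364 25.1584] v=[-2.0977 3.1368 -2.1367 2.0977]
Step 6: x=[4.7735 13.0949 16.5304 25.6018] v=[-2.1368 2.6623 -0.4121 0.8867]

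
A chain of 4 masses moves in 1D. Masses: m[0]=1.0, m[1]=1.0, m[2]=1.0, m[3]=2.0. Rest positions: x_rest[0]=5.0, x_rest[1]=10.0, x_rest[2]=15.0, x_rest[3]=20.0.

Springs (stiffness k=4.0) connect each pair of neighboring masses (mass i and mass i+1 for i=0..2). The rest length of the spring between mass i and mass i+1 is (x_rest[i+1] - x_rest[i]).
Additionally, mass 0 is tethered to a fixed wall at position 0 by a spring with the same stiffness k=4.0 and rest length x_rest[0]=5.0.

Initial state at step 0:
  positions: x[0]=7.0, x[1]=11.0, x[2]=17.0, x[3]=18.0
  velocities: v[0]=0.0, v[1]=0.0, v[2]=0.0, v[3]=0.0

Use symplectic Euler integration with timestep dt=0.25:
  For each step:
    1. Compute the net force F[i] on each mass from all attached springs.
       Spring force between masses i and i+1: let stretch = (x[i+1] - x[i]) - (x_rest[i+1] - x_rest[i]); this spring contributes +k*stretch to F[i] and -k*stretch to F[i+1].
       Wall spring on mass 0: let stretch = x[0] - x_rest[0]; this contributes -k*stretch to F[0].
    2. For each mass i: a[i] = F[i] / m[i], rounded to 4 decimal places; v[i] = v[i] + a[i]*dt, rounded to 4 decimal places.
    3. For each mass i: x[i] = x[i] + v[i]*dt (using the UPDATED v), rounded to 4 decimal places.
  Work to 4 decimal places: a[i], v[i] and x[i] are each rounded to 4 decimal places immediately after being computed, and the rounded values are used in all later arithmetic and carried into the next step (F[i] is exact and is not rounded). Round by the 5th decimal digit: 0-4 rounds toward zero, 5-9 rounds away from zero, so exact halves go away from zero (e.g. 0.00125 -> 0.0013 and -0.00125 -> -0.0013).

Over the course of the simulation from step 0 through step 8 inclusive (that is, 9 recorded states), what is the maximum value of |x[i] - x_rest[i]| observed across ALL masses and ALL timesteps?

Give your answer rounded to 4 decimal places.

Answer: 3.7180

Derivation:
Step 0: x=[7.0000 11.0000 17.0000 18.0000] v=[0.0000 0.0000 0.0000 0.0000]
Step 1: x=[6.2500 11.5000 15.7500 18.5000] v=[-3.0000 2.0000 -5.0000 2.0000]
Step 2: x=[5.2500 11.7500 14.1250 19.2813] v=[-4.0000 1.0000 -6.5000 3.1250]
Step 3: x=[4.5625 10.9688 13.1953 20.0430] v=[-2.7500 -3.1250 -3.7187 3.0469]
Step 4: x=[4.3360 9.1426 13.4209 20.5738] v=[-0.9062 -7.3048 0.9025 2.1231]
Step 5: x=[4.2271 7.1843 14.3652 20.8355] v=[-0.4356 -7.8331 3.7771 1.0467]
Step 6: x=[3.8007 6.2820 15.1318 20.9134] v=[-1.7055 -3.6094 3.0665 0.3116]
Step 7: x=[3.0445 6.9718 15.1314 20.8936] v=[-3.0249 2.7591 -0.0017 -0.0792]
Step 8: x=[2.5090 8.7197 14.5316 20.7785] v=[-2.1421 6.9914 -2.3991 -0.4603]
Max displacement = 3.7180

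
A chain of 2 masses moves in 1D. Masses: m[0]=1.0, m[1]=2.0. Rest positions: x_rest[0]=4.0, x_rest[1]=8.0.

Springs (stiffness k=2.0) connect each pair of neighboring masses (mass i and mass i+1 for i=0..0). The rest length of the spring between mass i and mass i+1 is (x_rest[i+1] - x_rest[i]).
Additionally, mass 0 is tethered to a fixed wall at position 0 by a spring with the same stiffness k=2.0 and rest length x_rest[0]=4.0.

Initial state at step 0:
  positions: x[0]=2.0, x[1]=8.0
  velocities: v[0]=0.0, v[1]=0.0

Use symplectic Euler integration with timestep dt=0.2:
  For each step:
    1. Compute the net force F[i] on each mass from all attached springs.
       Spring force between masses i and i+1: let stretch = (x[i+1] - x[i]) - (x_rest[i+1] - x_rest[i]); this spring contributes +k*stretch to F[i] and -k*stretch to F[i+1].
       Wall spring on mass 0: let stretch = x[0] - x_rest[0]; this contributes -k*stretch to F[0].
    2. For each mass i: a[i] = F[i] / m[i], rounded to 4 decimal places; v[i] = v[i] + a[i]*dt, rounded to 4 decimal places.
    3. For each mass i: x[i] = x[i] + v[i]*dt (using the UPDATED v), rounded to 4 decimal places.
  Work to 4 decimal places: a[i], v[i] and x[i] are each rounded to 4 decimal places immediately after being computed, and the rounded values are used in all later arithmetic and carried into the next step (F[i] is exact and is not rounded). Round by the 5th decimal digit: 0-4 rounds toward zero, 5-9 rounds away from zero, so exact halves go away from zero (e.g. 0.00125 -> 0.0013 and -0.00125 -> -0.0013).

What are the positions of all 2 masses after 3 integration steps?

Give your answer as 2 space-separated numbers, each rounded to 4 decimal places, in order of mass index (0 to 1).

Step 0: x=[2.0000 8.0000] v=[0.0000 0.0000]
Step 1: x=[2.3200 7.9200] v=[1.6000 -0.4000]
Step 2: x=[2.9024 7.7760] v=[2.9120 -0.7200]
Step 3: x=[3.6425 7.5971] v=[3.7005 -0.8947]

Answer: 3.6425 7.5971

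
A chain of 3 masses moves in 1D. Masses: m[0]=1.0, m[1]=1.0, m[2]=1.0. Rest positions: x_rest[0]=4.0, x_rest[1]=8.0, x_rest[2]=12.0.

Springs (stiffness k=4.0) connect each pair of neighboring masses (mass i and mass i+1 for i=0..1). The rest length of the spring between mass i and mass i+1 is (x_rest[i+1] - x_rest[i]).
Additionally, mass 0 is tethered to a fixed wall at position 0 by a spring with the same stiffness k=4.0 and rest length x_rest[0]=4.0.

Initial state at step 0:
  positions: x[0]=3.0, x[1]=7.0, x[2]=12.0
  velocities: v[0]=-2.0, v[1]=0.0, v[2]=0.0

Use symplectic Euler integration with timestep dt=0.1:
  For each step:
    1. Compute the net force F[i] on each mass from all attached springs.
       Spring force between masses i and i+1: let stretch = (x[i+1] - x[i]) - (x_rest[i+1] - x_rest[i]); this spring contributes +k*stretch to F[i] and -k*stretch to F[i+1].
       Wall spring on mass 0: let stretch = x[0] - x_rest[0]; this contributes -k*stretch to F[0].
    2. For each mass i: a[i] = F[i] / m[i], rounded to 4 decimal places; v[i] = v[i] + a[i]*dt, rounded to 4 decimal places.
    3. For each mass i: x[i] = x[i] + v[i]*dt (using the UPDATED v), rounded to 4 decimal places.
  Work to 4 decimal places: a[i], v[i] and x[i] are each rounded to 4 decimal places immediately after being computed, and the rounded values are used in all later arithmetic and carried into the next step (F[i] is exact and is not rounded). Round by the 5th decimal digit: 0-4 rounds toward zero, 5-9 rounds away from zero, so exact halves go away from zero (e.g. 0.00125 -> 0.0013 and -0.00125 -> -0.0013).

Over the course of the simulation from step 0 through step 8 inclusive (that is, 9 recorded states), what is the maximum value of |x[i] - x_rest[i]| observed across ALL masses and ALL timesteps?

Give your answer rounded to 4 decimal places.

Answer: 1.3056

Derivation:
Step 0: x=[3.0000 7.0000 12.0000] v=[-2.0000 0.0000 0.0000]
Step 1: x=[2.8400 7.0400 11.9600] v=[-1.6000 0.4000 -0.4000]
Step 2: x=[2.7344 7.1088 11.8832] v=[-1.0560 0.6880 -0.7680]
Step 3: x=[2.6944 7.1936 11.7754] v=[-0.4000 0.8480 -1.0778]
Step 4: x=[2.7266 7.2817 11.6444] v=[0.3219 0.8810 -1.3105]
Step 5: x=[2.8319 7.3621 11.4988] v=[1.0533 0.8040 -1.4556]
Step 6: x=[3.0052 7.4268 11.3478] v=[1.7326 0.6466 -1.5103]
Step 7: x=[3.2351 7.4714 11.1999] v=[2.2992 0.4464 -1.4787]
Step 8: x=[3.5051 7.4957 11.0629] v=[2.6997 0.2433 -1.3701]
Max displacement = 1.3056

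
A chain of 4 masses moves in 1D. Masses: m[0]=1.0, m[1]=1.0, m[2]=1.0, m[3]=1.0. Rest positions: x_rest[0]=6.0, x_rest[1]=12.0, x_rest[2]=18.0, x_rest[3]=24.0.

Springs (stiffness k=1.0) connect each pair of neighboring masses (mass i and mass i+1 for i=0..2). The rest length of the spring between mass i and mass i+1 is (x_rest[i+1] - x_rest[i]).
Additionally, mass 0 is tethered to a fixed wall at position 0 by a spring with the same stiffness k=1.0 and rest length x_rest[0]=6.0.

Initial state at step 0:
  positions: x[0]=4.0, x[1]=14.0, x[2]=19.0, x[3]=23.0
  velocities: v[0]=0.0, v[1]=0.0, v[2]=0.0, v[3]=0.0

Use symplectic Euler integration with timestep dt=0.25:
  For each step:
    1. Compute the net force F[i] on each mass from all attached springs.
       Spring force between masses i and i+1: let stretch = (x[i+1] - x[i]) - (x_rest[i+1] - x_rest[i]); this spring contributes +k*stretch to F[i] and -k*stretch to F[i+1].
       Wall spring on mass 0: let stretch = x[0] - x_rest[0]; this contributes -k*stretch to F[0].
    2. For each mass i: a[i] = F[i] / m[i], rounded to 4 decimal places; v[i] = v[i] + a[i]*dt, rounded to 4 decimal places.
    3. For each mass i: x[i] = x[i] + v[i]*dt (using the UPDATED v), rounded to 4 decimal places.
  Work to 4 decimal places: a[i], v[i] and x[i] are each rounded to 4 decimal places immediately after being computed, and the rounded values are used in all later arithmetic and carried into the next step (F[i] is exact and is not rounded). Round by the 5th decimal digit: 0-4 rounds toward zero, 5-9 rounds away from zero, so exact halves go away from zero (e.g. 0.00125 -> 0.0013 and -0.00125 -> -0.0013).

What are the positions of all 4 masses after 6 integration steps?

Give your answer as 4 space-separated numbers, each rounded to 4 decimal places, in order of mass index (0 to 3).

Step 0: x=[4.0000 14.0000 19.0000 23.0000] v=[0.0000 0.0000 0.0000 0.0000]
Step 1: x=[4.3750 13.6875 18.9375 23.1250] v=[1.5000 -1.2500 -0.2500 0.5000]
Step 2: x=[5.0586 13.1211 18.8086 23.3633] v=[2.7344 -2.2656 -0.5156 0.9531]
Step 3: x=[5.9300 12.4063 18.6089 23.6919] v=[3.4854 -2.8594 -0.7988 1.3144]
Step 4: x=[6.8355 11.6744 18.3392 24.0778] v=[3.6220 -2.9278 -1.0787 1.5437]
Step 5: x=[7.6162 11.0566 18.0116 24.4801] v=[3.1229 -2.4713 -1.3103 1.6091]
Step 6: x=[8.1360 10.6584 17.6536 24.8531] v=[2.0790 -1.5927 -1.4319 1.4920]

Answer: 8.1360 10.6584 17.6536 24.8531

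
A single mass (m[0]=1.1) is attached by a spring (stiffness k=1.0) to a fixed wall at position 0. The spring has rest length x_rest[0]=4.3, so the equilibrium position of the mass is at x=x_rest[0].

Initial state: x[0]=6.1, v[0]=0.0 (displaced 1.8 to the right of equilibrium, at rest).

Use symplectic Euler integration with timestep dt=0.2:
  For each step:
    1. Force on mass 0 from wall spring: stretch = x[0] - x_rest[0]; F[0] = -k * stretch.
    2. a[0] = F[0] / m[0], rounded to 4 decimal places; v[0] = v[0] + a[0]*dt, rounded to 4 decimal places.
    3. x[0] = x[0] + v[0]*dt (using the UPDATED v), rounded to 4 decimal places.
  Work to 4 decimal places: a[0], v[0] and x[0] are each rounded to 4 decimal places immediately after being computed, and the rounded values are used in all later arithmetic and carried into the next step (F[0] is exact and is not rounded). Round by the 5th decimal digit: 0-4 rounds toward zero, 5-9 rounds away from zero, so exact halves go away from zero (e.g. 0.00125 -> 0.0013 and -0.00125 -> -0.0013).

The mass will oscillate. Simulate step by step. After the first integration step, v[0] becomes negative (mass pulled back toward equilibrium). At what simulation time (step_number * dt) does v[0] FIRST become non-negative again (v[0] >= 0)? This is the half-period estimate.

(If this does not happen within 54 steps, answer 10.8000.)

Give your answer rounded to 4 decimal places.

Step 0: x=[6.1000] v=[0.0000]
Step 1: x=[6.0345] v=[-0.3273]
Step 2: x=[5.9060] v=[-0.6427]
Step 3: x=[5.7191] v=[-0.9347]
Step 4: x=[5.4806] v=[-1.1927]
Step 5: x=[5.1991] v=[-1.4074]
Step 6: x=[4.8849] v=[-1.5709]
Step 7: x=[4.5495] v=[-1.6772]
Step 8: x=[4.2050] v=[-1.7226]
Step 9: x=[3.8639] v=[-1.7053]
Step 10: x=[3.5387] v=[-1.6260]
Step 11: x=[3.2412] v=[-1.4876]
Step 12: x=[2.9822] v=[-1.2951]
Step 13: x=[2.7711] v=[-1.0555]
Step 14: x=[2.6156] v=[-0.7775]
Step 15: x=[2.5214] v=[-0.4712]
Step 16: x=[2.4918] v=[-0.1478]
Step 17: x=[2.5280] v=[0.1810]
First v>=0 after going negative at step 17, time=3.4000

Answer: 3.4000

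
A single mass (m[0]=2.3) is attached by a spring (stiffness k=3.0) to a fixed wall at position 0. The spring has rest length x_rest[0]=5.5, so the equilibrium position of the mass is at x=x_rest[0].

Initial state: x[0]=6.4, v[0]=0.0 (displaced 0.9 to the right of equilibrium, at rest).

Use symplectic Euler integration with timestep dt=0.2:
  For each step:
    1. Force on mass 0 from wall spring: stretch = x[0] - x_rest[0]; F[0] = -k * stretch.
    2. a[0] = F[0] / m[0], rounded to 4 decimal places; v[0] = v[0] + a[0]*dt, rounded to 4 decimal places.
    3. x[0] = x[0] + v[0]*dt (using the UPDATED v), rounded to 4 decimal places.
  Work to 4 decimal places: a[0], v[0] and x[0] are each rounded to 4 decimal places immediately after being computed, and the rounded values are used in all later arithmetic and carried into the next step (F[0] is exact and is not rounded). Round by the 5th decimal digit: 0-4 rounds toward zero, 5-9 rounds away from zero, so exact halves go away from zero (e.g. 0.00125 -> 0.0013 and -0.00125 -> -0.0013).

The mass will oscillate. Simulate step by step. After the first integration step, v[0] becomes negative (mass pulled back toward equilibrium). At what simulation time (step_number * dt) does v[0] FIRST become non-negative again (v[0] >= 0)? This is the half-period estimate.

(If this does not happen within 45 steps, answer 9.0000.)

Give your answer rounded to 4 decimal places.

Step 0: x=[6.4000] v=[0.0000]
Step 1: x=[6.3530] v=[-0.2348]
Step 2: x=[6.2615] v=[-0.4573]
Step 3: x=[6.1303] v=[-0.6560]
Step 4: x=[5.9662] v=[-0.8204]
Step 5: x=[5.7778] v=[-0.9420]
Step 6: x=[5.5749] v=[-1.0145]
Step 7: x=[5.3681] v=[-1.0340]
Step 8: x=[5.1682] v=[-0.9996]
Step 9: x=[4.9856] v=[-0.9130]
Step 10: x=[4.8298] v=[-0.7788]
Step 11: x=[4.7090] v=[-0.6040]
Step 12: x=[4.6295] v=[-0.3977]
Step 13: x=[4.5954] v=[-0.1706]
Step 14: x=[4.6085] v=[0.0654]
First v>=0 after going negative at step 14, time=2.8000

Answer: 2.8000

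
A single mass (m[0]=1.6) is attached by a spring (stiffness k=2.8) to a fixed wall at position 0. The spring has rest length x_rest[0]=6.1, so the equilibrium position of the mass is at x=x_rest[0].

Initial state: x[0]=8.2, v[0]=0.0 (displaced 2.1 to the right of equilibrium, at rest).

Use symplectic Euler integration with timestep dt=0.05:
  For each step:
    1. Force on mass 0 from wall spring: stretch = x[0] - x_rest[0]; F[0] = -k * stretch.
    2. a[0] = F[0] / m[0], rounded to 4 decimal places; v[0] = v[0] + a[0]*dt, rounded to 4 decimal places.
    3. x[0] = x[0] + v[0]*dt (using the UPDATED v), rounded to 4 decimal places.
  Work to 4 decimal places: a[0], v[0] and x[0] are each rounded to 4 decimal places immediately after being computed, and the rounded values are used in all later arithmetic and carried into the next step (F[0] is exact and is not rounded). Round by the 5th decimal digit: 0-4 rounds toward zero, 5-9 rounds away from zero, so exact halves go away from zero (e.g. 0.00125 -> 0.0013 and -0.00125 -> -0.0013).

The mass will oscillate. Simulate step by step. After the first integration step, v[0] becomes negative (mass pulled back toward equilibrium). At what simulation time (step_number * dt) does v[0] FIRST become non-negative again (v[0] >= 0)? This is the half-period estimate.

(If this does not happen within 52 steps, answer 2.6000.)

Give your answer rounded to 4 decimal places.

Answer: 2.4000

Derivation:
Step 0: x=[8.2000] v=[0.0000]
Step 1: x=[8.1908] v=[-0.1838]
Step 2: x=[8.1725] v=[-0.3667]
Step 3: x=[8.1451] v=[-0.5480]
Step 4: x=[8.1088] v=[-0.7269]
Step 5: x=[8.0637] v=[-0.9027]
Step 6: x=[8.0100] v=[-1.0745]
Step 7: x=[7.9479] v=[-1.2416]
Step 8: x=[7.8777] v=[-1.4033]
Step 9: x=[7.7998] v=[-1.5589]
Step 10: x=[7.7144] v=[-1.7076]
Step 11: x=[7.6220] v=[-1.8489]
Step 12: x=[7.5229] v=[-1.9821]
Step 13: x=[7.4176] v=[-2.1066]
Step 14: x=[7.3065] v=[-2.2219]
Step 15: x=[7.1901] v=[-2.3275]
Step 16: x=[7.0690] v=[-2.4229]
Step 17: x=[6.9436] v=[-2.5077]
Step 18: x=[6.8145] v=[-2.5815]
Step 19: x=[6.6823] v=[-2.6440]
Step 20: x=[6.5476] v=[-2.6950]
Step 21: x=[6.4109] v=[-2.7342]
Step 22: x=[6.2728] v=[-2.7614]
Step 23: x=[6.1340] v=[-2.7765]
Step 24: x=[5.9950] v=[-2.7795]
Step 25: x=[5.8565] v=[-2.7703]
Step 26: x=[5.7191] v=[-2.7490]
Step 27: x=[5.5833] v=[-2.7157]
Step 28: x=[5.4498] v=[-2.6705]
Step 29: x=[5.3191] v=[-2.6136]
Step 30: x=[5.1918] v=[-2.5453]
Step 31: x=[5.0685] v=[-2.4658]
Step 32: x=[4.9497] v=[-2.3755]
Step 33: x=[4.8360] v=[-2.2749]
Step 34: x=[4.7278] v=[-2.1643]
Step 35: x=[4.6256] v=[-2.0442]
Step 36: x=[4.5298] v=[-1.9152]
Step 37: x=[4.4409] v=[-1.7778]
Step 38: x=[4.3593] v=[-1.6326]
Step 39: x=[4.2853] v=[-1.4803]
Step 40: x=[4.2192] v=[-1.3215]
Step 41: x=[4.1614] v=[-1.1569]
Step 42: x=[4.1120] v=[-0.9873]
Step 43: x=[4.0713] v=[-0.8134]
Step 44: x=[4.0395] v=[-0.6359]
Step 45: x=[4.0167] v=[-0.4556]
Step 46: x=[4.0030] v=[-0.2733]
Step 47: x=[3.9985] v=[-0.0898]
Step 48: x=[4.0032] v=[0.0941]
First v>=0 after going negative at step 48, time=2.4000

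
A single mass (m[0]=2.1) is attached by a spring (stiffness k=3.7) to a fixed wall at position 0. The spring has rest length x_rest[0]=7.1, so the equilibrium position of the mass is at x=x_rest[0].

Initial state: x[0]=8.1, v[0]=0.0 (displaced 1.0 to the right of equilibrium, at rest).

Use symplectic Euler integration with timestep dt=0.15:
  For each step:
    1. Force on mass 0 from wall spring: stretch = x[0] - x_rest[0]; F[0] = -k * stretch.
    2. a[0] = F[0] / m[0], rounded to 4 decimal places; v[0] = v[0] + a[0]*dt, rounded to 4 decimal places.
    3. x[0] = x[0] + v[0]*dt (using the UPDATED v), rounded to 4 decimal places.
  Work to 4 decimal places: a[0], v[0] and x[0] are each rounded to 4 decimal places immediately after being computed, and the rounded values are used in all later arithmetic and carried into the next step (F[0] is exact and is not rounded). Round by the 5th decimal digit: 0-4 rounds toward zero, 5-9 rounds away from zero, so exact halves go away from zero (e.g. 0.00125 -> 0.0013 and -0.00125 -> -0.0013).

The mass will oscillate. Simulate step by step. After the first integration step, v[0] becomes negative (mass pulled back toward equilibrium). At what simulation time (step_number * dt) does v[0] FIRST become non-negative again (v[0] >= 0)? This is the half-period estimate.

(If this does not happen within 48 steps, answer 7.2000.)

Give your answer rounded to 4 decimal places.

Answer: 2.4000

Derivation:
Step 0: x=[8.1000] v=[0.0000]
Step 1: x=[8.0604] v=[-0.2643]
Step 2: x=[7.9827] v=[-0.5181]
Step 3: x=[7.8700] v=[-0.7514]
Step 4: x=[7.7268] v=[-0.9549]
Step 5: x=[7.5587] v=[-1.1206]
Step 6: x=[7.3724] v=[-1.2418]
Step 7: x=[7.1753] v=[-1.3138]
Step 8: x=[6.9752] v=[-1.3337]
Step 9: x=[6.7801] v=[-1.3007]
Step 10: x=[6.5977] v=[-1.2162]
Step 11: x=[6.4352] v=[-1.0835]
Step 12: x=[6.2990] v=[-0.9078]
Step 13: x=[6.1946] v=[-0.6961]
Step 14: x=[6.1261] v=[-0.4568]
Step 15: x=[6.0962] v=[-0.1994]
Step 16: x=[6.1061] v=[0.0659]
First v>=0 after going negative at step 16, time=2.4000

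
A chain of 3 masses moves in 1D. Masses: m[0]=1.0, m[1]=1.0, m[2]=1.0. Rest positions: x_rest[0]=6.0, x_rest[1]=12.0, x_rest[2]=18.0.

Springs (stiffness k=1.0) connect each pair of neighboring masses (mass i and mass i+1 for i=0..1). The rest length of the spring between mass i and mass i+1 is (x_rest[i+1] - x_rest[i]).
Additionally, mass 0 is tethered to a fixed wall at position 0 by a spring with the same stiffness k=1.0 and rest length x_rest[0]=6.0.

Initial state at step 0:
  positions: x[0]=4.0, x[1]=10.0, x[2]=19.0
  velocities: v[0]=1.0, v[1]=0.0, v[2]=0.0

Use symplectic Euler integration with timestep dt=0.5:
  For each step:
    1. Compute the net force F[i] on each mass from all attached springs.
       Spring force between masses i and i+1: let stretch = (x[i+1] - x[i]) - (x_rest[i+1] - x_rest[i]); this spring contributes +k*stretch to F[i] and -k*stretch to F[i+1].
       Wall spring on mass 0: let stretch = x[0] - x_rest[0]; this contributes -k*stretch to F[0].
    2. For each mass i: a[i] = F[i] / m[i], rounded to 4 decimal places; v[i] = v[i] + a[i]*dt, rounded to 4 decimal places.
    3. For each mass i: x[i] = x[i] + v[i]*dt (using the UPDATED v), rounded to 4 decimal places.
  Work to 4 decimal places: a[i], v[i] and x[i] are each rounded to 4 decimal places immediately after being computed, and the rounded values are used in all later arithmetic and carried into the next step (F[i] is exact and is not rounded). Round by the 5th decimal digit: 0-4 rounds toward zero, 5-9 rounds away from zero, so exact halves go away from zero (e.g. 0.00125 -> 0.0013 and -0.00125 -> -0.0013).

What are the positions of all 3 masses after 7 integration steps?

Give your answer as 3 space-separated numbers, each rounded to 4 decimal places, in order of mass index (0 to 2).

Step 0: x=[4.0000 10.0000 19.0000] v=[1.0000 0.0000 0.0000]
Step 1: x=[5.0000 10.7500 18.2500] v=[2.0000 1.5000 -1.5000]
Step 2: x=[6.1875 11.9375 17.1250] v=[2.3750 2.3750 -2.2500]
Step 3: x=[7.2657 12.9844 16.2031] v=[2.1563 2.0938 -1.8438]
Step 4: x=[7.9571 13.4063 15.9765] v=[1.3828 0.8438 -0.4532]
Step 5: x=[8.0216 13.1085 16.6074] v=[0.1289 -0.5957 1.2617]
Step 6: x=[7.3524 12.4137 17.8636] v=[-1.3385 -1.3897 2.5123]
Step 7: x=[6.1104 11.8160 19.2573] v=[-2.4841 -1.1954 2.7874]

Answer: 6.1104 11.8160 19.2573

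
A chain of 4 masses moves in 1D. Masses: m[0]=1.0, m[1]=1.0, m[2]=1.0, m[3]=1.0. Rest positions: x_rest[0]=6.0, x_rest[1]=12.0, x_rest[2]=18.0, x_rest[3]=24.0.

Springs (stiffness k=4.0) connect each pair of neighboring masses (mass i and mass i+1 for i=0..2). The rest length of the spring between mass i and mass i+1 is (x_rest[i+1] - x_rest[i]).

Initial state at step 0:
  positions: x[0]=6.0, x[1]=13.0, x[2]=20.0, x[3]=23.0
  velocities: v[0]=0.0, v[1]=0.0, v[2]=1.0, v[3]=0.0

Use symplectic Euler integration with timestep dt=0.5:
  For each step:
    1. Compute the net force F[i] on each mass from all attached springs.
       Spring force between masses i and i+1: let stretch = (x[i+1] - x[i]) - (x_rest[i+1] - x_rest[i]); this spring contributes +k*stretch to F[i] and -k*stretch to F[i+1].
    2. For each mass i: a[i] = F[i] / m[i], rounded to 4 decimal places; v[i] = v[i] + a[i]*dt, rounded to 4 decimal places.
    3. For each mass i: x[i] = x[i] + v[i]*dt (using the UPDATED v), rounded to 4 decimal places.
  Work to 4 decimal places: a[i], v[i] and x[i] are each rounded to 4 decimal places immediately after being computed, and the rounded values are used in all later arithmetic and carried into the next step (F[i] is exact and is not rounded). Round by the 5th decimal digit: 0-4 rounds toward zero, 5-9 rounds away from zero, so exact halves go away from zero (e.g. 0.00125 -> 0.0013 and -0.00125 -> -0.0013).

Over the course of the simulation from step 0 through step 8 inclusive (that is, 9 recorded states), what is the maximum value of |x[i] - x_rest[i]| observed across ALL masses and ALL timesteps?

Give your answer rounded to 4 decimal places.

Step 0: x=[6.0000 13.0000 20.0000 23.0000] v=[0.0000 0.0000 1.0000 0.0000]
Step 1: x=[7.0000 13.0000 16.5000 26.0000] v=[2.0000 0.0000 -7.0000 6.0000]
Step 2: x=[8.0000 10.5000 19.0000 25.5000] v=[2.0000 -5.0000 5.0000 -1.0000]
Step 3: x=[5.5000 14.0000 19.5000 24.5000] v=[-5.0000 7.0000 1.0000 -2.0000]
Step 4: x=[5.5000 14.5000 19.5000 24.5000] v=[0.0000 1.0000 0.0000 0.0000]
Step 5: x=[8.5000 11.0000 19.5000 25.5000] v=[6.0000 -7.0000 0.0000 2.0000]
Step 6: x=[8.0000 13.5000 17.0000 26.5000] v=[-1.0000 5.0000 -5.0000 2.0000]
Step 7: x=[7.0000 14.0000 20.5000 24.0000] v=[-2.0000 1.0000 7.0000 -5.0000]
Step 8: x=[7.0000 14.0000 21.0000 24.0000] v=[0.0000 0.0000 1.0000 0.0000]
Max displacement = 3.0000

Answer: 3.0000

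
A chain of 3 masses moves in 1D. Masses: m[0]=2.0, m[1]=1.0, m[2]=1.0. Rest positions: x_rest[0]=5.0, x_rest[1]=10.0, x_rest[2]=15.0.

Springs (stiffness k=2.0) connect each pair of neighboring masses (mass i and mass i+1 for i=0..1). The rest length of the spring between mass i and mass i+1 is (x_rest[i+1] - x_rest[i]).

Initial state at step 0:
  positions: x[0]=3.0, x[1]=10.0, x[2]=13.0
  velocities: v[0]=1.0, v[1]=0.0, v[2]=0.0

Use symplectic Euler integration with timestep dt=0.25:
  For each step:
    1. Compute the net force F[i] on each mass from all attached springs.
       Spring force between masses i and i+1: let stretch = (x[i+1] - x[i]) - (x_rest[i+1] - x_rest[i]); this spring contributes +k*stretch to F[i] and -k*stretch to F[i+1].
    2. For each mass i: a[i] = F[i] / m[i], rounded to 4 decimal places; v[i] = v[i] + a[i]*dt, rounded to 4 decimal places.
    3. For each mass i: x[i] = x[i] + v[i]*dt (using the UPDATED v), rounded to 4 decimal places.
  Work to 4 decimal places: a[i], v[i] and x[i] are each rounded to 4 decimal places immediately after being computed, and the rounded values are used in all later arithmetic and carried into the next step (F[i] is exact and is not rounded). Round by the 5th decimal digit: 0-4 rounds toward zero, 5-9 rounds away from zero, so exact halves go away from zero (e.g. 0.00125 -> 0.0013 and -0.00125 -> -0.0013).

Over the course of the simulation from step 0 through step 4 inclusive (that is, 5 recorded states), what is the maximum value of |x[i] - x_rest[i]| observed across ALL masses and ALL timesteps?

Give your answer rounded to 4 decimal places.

Step 0: x=[3.0000 10.0000 13.0000] v=[1.0000 0.0000 0.0000]
Step 1: x=[3.3750 9.5000 13.2500] v=[1.5000 -2.0000 1.0000]
Step 2: x=[3.8203 8.7031 13.6563] v=[1.7813 -3.1875 1.6250]
Step 3: x=[4.2583 7.9150 14.0684] v=[1.7520 -3.1523 1.6484]
Step 4: x=[4.6124 7.4390 14.3363] v=[1.4162 -1.9040 1.0717]
Max displacement = 2.5610

Answer: 2.5610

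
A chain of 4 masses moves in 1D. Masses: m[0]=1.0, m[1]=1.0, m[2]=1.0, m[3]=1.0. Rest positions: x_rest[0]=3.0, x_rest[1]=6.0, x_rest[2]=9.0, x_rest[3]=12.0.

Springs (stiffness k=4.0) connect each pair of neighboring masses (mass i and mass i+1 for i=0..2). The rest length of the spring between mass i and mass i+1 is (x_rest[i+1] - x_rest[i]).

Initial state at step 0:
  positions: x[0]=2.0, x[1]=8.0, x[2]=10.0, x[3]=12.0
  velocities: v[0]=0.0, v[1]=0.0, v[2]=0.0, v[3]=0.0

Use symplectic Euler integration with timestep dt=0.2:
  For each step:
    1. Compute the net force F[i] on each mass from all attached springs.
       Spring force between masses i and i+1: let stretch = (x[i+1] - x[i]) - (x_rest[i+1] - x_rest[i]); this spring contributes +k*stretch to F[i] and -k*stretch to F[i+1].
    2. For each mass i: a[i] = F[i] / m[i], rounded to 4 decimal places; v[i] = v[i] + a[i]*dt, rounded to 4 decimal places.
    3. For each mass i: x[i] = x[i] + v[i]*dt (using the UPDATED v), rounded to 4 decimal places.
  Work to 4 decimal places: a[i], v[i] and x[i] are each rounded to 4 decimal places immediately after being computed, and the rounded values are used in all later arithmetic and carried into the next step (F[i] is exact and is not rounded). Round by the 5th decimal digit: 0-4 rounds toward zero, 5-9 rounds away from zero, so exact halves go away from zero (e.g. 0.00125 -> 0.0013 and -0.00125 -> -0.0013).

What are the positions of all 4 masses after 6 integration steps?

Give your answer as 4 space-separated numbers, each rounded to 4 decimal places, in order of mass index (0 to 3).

Step 0: x=[2.0000 8.0000 10.0000 12.0000] v=[0.0000 0.0000 0.0000 0.0000]
Step 1: x=[2.4800 7.3600 10.0000 12.1600] v=[2.4000 -3.2000 0.0000 0.8000]
Step 2: x=[3.2608 6.3616 9.9232 12.4544] v=[3.9040 -4.9920 -0.3840 1.4720]
Step 3: x=[4.0577 5.4369 9.6815 12.8238] v=[3.9846 -4.6234 -1.2083 1.8470]
Step 4: x=[4.5953 4.9707 9.2635 13.1704] v=[2.6880 -2.3311 -2.0901 1.7332]
Step 5: x=[4.7130 5.1313 8.7837 13.3719] v=[0.5883 0.8028 -2.3988 1.0077]
Step 6: x=[4.4176 5.8093 8.4537 13.3193] v=[-1.4771 3.3901 -1.6502 -0.2629]

Answer: 4.4176 5.8093 8.4537 13.3193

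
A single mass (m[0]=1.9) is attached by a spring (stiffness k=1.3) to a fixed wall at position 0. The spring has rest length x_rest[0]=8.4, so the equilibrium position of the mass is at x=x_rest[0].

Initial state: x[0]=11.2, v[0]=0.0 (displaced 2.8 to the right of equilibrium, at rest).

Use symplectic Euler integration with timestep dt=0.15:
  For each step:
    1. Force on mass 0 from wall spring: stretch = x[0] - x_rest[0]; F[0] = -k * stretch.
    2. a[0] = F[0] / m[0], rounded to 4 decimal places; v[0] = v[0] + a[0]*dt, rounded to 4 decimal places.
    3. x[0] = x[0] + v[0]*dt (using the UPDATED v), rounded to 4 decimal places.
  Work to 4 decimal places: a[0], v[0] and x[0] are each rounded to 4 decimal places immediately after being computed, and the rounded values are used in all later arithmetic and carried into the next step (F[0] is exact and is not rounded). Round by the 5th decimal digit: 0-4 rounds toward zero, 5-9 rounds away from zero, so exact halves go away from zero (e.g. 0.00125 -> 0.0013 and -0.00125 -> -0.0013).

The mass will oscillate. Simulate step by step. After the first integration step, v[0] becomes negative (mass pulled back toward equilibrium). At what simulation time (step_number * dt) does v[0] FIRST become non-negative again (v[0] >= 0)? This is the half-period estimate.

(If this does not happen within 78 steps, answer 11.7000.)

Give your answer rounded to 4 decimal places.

Answer: 3.9000

Derivation:
Step 0: x=[11.2000] v=[0.0000]
Step 1: x=[11.1569] v=[-0.2874]
Step 2: x=[11.0714] v=[-0.5703]
Step 3: x=[10.9447] v=[-0.8445]
Step 4: x=[10.7788] v=[-1.1057]
Step 5: x=[10.5763] v=[-1.3498]
Step 6: x=[10.3403] v=[-1.5732]
Step 7: x=[10.0745] v=[-1.7723]
Step 8: x=[9.7829] v=[-1.9442]
Step 9: x=[9.4700] v=[-2.0861]
Step 10: x=[9.1406] v=[-2.1959]
Step 11: x=[8.7998] v=[-2.2719]
Step 12: x=[8.4529] v=[-2.3129]
Step 13: x=[8.1052] v=[-2.3183]
Step 14: x=[7.7620] v=[-2.2880]
Step 15: x=[7.4286] v=[-2.2225]
Step 16: x=[7.1102] v=[-2.1228]
Step 17: x=[6.8116] v=[-1.9904]
Step 18: x=[6.5375] v=[-1.8274]
Step 19: x=[6.2921] v=[-1.6363]
Step 20: x=[6.0791] v=[-1.4200]
Step 21: x=[5.9018] v=[-1.1818]
Step 22: x=[5.7630] v=[-0.9254]
Step 23: x=[5.6648] v=[-0.6548]
Step 24: x=[5.6087] v=[-0.3741]
Step 25: x=[5.5956] v=[-0.0876]
Step 26: x=[5.6256] v=[0.2002]
First v>=0 after going negative at step 26, time=3.9000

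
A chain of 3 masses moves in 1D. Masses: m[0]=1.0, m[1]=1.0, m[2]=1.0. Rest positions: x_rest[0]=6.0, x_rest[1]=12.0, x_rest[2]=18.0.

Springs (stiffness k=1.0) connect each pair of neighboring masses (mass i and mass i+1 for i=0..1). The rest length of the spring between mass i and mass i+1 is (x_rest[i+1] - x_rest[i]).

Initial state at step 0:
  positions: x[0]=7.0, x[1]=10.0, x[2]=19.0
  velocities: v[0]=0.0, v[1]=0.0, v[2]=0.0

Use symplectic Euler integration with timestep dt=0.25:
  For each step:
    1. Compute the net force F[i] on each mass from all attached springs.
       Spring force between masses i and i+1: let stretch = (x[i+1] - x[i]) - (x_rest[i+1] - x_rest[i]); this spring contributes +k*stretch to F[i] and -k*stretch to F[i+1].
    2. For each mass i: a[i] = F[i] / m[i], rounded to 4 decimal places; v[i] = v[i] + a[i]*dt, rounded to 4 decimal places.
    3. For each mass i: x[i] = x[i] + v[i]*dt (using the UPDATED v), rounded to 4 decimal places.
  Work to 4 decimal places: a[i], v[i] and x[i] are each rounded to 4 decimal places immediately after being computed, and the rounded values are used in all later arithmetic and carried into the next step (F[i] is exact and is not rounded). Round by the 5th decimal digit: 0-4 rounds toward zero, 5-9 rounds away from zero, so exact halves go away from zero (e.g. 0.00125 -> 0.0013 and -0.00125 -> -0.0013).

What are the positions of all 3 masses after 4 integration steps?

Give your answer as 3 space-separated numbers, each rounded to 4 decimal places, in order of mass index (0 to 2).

Step 0: x=[7.0000 10.0000 19.0000] v=[0.0000 0.0000 0.0000]
Step 1: x=[6.8125 10.3750 18.8125] v=[-0.7500 1.5000 -0.7500]
Step 2: x=[6.4727 11.0547 18.4727] v=[-1.3594 2.7188 -1.3594]
Step 3: x=[6.0442 11.9117 18.0442] v=[-1.7139 3.4278 -1.7139]
Step 4: x=[5.6075 12.7852 17.6075] v=[-1.7470 3.4941 -1.7470]

Answer: 5.6075 12.7852 17.6075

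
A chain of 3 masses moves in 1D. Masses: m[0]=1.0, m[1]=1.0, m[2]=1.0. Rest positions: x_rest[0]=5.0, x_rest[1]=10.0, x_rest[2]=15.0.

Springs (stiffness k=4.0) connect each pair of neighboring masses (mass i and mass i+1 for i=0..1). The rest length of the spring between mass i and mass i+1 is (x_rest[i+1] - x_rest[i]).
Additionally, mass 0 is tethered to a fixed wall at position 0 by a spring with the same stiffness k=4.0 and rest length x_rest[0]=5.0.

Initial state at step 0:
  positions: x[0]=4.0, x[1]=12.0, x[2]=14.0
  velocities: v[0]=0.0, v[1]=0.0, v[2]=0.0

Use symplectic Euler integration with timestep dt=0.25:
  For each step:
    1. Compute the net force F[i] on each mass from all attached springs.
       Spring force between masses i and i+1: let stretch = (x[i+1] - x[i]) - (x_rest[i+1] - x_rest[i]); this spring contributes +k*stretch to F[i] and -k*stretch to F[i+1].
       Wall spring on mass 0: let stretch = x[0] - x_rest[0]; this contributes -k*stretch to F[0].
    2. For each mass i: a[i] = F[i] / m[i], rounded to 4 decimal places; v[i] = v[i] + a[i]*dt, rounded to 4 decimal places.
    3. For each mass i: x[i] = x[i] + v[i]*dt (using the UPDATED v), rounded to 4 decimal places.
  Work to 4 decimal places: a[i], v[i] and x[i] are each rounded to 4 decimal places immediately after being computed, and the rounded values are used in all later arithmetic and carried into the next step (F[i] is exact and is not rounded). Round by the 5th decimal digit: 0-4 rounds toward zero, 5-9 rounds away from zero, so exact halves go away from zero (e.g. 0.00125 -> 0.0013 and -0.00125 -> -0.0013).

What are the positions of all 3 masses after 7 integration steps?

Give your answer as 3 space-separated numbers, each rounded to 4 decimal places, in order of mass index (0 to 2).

Answer: 3.8290 11.4773 14.3205

Derivation:
Step 0: x=[4.0000 12.0000 14.0000] v=[0.0000 0.0000 0.0000]
Step 1: x=[5.0000 10.5000 14.7500] v=[4.0000 -6.0000 3.0000]
Step 2: x=[6.1250 8.6875 15.6875] v=[4.5000 -7.2500 3.7500]
Step 3: x=[6.3594 7.9844 16.1250] v=[0.9375 -2.8125 1.7500]
Step 4: x=[5.4102 8.9102 15.7774] v=[-3.7969 3.7031 -1.3906]
Step 5: x=[3.9834 10.6778 14.9630] v=[-5.7071 7.0703 -3.2578]
Step 6: x=[3.2344 11.8431 14.3273] v=[-2.9961 4.6611 -2.5430]
Step 7: x=[3.8290 11.4773 14.3205] v=[2.3782 -1.4634 -0.0272]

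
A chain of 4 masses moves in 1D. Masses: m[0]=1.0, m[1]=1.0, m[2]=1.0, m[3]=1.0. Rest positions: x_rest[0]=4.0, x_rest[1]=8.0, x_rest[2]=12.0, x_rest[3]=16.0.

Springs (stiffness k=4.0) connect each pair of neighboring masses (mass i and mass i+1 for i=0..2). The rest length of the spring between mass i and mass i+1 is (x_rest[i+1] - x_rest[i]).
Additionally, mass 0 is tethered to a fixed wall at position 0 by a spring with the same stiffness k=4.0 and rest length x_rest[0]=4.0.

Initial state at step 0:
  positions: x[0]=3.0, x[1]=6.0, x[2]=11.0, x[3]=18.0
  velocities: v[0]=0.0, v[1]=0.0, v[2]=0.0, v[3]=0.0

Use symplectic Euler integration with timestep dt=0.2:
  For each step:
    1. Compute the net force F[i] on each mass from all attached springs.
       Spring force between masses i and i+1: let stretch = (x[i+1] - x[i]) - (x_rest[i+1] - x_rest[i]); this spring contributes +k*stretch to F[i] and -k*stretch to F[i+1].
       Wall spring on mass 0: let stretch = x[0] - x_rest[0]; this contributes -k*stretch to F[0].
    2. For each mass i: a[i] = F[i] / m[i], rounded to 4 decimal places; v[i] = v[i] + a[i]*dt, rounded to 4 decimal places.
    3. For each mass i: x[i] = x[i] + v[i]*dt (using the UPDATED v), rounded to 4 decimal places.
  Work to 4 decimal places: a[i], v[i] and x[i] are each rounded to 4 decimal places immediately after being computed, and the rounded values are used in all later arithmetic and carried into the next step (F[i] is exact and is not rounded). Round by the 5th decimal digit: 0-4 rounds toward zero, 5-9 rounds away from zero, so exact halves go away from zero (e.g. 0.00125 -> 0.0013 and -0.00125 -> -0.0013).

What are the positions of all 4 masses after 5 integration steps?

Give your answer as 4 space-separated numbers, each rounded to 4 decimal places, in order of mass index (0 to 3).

Step 0: x=[3.0000 6.0000 11.0000 18.0000] v=[0.0000 0.0000 0.0000 0.0000]
Step 1: x=[3.0000 6.3200 11.3200 17.5200] v=[0.0000 1.6000 1.6000 -2.4000]
Step 2: x=[3.0512 6.9088 11.8320 16.6880] v=[0.2560 2.9440 2.5600 -4.1600]
Step 3: x=[3.2314 7.6681 12.3332 15.7190] v=[0.9011 3.7965 2.5062 -4.8448]
Step 4: x=[3.6045 8.4639 12.6298 14.8483] v=[1.8653 3.9792 1.4828 -4.3534]
Step 5: x=[4.1783 9.1488 12.6148 14.2627] v=[2.8692 3.4244 -0.0751 -2.9282]

Answer: 4.1783 9.1488 12.6148 14.2627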